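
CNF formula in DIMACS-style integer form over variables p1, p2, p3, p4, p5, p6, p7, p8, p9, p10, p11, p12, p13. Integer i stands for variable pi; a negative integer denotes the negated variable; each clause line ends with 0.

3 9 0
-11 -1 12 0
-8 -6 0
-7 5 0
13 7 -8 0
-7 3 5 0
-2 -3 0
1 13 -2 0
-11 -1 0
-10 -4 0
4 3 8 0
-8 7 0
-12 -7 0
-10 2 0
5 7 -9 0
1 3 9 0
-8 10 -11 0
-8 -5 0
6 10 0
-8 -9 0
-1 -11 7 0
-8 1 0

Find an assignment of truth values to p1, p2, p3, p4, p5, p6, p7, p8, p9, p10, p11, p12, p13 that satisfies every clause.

p13 occurs only positively in the remaining clauses — set p13 = True.
Try p1 = False.
  then p8 is forced to False.
The remaining clauses are satisfied by p2 = False, p3 = True, p4 = False, p5 = True, p6 = True, p7 = True, p9 = True, p10 = False, p11 = True, p12 = False.
Check each clause:
  1. {p3, p9} — p9 is true.
  2. {¬p1, ¬p11, p12} — ¬p1 is true.
  3. {¬p8, ¬p6} — ¬p8 is true.
  4. {p5, ¬p7} — p5 is true.
  5. {¬p8, p13, p7} — ¬p8 is true.
  6. {p3, ¬p7, p5} — p3 is true.
  7. {¬p3, ¬p2} — ¬p2 is true.
  8. {p1, ¬p2, p13} — p13 is true.
  9. {¬p1, ¬p11} — ¬p1 is true.
  10. {¬p10, ¬p4} — ¬p4 is true.
  11. {p4, p8, p3} — p3 is true.
  12. {p7, ¬p8} — ¬p8 is true.
  13. {¬p12, ¬p7} — ¬p12 is true.
  14. {p2, ¬p10} — ¬p10 is true.
  15. {¬p9, p5, p7} — p7 is true.
  16. {p9, p3, p1} — p3 is true.
  17. {p10, ¬p8, ¬p11} — ¬p8 is true.
  18. {¬p8, ¬p5} — ¬p8 is true.
  19. {p6, p10} — p6 is true.
  20. {¬p8, ¬p9} — ¬p8 is true.
  21. {¬p1, p7, ¬p11} — ¬p1 is true.
  22. {p1, ¬p8} — ¬p8 is true.

p1=F, p2=F, p3=T, p4=F, p5=T, p6=T, p7=T, p8=F, p9=T, p10=F, p11=T, p12=F, p13=T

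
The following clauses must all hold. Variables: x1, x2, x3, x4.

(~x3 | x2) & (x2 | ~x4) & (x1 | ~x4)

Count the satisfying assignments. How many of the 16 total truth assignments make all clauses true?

8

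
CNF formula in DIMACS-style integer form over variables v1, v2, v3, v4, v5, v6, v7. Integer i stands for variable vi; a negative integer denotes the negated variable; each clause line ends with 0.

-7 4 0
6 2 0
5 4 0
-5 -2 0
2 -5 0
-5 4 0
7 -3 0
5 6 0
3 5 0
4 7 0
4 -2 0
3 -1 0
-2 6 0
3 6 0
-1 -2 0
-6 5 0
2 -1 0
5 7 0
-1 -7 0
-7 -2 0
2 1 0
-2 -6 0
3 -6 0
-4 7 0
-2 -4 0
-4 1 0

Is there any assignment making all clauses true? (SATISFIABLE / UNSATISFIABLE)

UNSATISFIABLE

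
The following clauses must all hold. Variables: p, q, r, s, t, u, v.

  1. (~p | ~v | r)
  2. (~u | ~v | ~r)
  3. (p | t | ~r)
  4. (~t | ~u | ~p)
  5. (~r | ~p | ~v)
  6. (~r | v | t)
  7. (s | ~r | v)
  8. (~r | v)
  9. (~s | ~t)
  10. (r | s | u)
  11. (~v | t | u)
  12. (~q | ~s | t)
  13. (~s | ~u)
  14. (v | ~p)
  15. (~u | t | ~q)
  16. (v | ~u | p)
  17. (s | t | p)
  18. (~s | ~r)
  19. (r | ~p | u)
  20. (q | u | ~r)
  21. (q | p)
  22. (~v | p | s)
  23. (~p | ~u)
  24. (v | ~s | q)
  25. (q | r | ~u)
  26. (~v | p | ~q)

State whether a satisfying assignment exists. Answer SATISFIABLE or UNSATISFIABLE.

UNSATISFIABLE

p = True:
  propagation gives v=True, r=True; an empty clause results — contradiction.
p = False:
  propagation gives q=True, v=False, r=False, u=False; an empty clause results — contradiction.
Every branch closes, so no satisfying assignment exists.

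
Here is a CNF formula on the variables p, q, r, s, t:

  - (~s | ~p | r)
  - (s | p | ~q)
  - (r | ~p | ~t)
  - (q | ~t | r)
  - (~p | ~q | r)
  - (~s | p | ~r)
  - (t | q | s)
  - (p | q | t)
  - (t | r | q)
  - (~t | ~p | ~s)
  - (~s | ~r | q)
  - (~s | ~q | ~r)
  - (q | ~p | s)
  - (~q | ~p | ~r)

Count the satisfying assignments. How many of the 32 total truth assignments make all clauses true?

Satisfying assignments:
  p=0 q=0 r=1 s=0 t=1
  p=0 q=1 r=0 s=1 t=0
  p=0 q=1 r=0 s=1 t=1
That's 3 in total.

3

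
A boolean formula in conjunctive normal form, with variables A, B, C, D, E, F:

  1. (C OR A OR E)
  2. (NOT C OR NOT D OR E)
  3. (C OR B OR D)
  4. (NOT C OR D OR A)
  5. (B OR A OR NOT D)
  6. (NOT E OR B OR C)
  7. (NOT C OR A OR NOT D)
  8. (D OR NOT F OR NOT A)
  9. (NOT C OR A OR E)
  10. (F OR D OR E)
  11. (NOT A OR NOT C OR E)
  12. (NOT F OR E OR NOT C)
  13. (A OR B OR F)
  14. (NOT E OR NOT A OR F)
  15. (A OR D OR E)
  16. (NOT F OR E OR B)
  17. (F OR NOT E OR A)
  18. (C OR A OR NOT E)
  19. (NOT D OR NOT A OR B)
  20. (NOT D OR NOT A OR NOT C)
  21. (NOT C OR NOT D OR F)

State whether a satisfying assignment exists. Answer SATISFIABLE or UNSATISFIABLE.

SATISFIABLE

B occurs only positively in the remaining clauses — set B = True.
Try A = True.
Set C = False and propagate.
For the remaining variables, D = True, E = False, F = False works.
Every clause has at least one true literal under this assignment.
So A=T, B=T, C=F, D=T, E=F, F=F is a satisfying assignment.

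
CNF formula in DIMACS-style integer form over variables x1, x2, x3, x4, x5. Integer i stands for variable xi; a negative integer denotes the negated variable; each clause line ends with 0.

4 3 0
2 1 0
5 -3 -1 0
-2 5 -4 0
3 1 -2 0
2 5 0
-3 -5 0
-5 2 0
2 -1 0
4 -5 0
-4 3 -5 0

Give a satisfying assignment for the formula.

x1=F  x2=T  x3=T  x4=F  x5=F

Try x1 = False.
  then x2 is forced to True.
  then x3 is forced to True.
  then x5 is forced to False.
  then x4 is forced to False.
Check each clause:
  1. {x4, x3} — x3 is true.
  2. {x2, x1} — x2 is true.
  3. {¬x1, x5, ¬x3} — ¬x1 is true.
  4. {x5, ¬x4, ¬x2} — ¬x4 is true.
  5. {x3, ¬x2, x1} — x3 is true.
  6. {x2, x5} — x2 is true.
  7. {¬x5, ¬x3} — ¬x5 is true.
  8. {x2, ¬x5} — x2 is true.
  9. {¬x1, x2} — x2 is true.
  10. {x4, ¬x5} — ¬x5 is true.
  11. {¬x5, x3, ¬x4} — x3 is true.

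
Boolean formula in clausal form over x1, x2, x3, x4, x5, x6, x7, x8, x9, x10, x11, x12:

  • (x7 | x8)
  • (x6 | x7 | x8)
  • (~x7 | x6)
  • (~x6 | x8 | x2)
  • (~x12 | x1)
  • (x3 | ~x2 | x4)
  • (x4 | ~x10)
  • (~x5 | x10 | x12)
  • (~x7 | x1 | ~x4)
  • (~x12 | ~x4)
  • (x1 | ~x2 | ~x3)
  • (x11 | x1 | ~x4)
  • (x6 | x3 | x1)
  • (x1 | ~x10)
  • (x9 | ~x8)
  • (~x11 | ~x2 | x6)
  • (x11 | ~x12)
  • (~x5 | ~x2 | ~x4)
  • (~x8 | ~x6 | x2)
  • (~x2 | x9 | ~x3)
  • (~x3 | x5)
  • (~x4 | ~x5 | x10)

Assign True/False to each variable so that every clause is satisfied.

x1=False, x2=True, x3=False, x4=True, x5=False, x6=True, x7=False, x8=True, x9=True, x10=False, x11=True, x12=False

Check each clause:
  1. (x7 | x8) — x8 is true.
  2. (x7 | x6 | x8) — x8 is true.
  3. (x6 | ~x7) — ~x7 is true.
  4. (x8 | x2 | ~x6) — x8 is true.
  5. (x1 | ~x12) — ~x12 is true.
  6. (~x2 | x3 | x4) — x4 is true.
  7. (~x10 | x4) — x4 is true.
  8. (~x5 | x10 | x12) — ~x5 is true.
  9. (~x7 | ~x4 | x1) — ~x7 is true.
  10. (~x4 | ~x12) — ~x12 is true.
  11. (x1 | ~x2 | ~x3) — ~x3 is true.
  12. (x11 | x1 | ~x4) — x11 is true.
  13. (x1 | x6 | x3) — x6 is true.
  14. (~x10 | x1) — ~x10 is true.
  15. (~x8 | x9) — x9 is true.
  16. (~x11 | x6 | ~x2) — x6 is true.
  17. (~x12 | x11) — x11 is true.
  18. (~x5 | ~x2 | ~x4) — ~x5 is true.
  19. (~x6 | x2 | ~x8) — x2 is true.
  20. (~x2 | x9 | ~x3) — x9 is true.
  21. (~x3 | x5) — ~x3 is true.
  22. (~x5 | ~x4 | x10) — ~x5 is true.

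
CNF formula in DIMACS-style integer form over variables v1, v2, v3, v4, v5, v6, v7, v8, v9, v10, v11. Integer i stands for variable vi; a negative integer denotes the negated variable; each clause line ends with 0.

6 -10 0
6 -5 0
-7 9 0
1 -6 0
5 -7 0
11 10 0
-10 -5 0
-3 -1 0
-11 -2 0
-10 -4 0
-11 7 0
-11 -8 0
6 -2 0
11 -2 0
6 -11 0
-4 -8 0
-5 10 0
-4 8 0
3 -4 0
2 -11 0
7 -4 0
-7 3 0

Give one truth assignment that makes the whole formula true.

v1=T, v2=F, v3=F, v4=F, v5=F, v6=T, v7=F, v8=F, v9=F, v10=T, v11=F

Check each clause:
  1. {v6, ¬v10} — v6 is true.
  2. {v6, ¬v5} — ¬v5 is true.
  3. {¬v7, v9} — ¬v7 is true.
  4. {v1, ¬v6} — v1 is true.
  5. {¬v7, v5} — ¬v7 is true.
  6. {v11, v10} — v10 is true.
  7. {¬v5, ¬v10} — ¬v5 is true.
  8. {¬v3, ¬v1} — ¬v3 is true.
  9. {¬v2, ¬v11} — ¬v11 is true.
  10. {¬v10, ¬v4} — ¬v4 is true.
  11. {v7, ¬v11} — ¬v11 is true.
  12. {¬v11, ¬v8} — ¬v8 is true.
  13. {v6, ¬v2} — v6 is true.
  14. {v11, ¬v2} — ¬v2 is true.
  15. {v6, ¬v11} — ¬v11 is true.
  16. {¬v4, ¬v8} — ¬v8 is true.
  17. {v10, ¬v5} — v10 is true.
  18. {v8, ¬v4} — ¬v4 is true.
  19. {¬v4, v3} — ¬v4 is true.
  20. {¬v11, v2} — ¬v11 is true.
  21. {¬v4, v7} — ¬v4 is true.
  22. {v3, ¬v7} — ¬v7 is true.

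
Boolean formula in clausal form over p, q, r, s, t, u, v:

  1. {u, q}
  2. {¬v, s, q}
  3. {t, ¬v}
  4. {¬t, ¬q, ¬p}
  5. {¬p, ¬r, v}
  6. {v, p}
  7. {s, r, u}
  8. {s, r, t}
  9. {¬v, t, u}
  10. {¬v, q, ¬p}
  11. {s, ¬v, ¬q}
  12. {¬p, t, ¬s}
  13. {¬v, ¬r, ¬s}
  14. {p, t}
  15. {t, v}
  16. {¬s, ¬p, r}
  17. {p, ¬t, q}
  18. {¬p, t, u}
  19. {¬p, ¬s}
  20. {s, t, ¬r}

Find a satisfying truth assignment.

Pure literal: u appears only positively; assign u = True.
Branch on p: take p = True.
  then s is forced to False.
The remaining clauses are satisfied by q = False, r = False, t = True, v = False.

p = True, q = False, r = False, s = False, t = True, u = True, v = False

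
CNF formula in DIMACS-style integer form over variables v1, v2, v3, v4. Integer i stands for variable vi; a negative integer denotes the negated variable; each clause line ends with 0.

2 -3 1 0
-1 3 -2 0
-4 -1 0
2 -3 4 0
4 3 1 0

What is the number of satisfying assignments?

6

Satisfying assignments:
  v1=F v2=F v3=F v4=T
  v1=F v2=T v3=F v4=T
  v1=F v2=T v3=T v4=F
  v1=F v2=T v3=T v4=T
  v1=T v2=F v3=F v4=F
  v1=T v2=T v3=T v4=F
That's 6 in total.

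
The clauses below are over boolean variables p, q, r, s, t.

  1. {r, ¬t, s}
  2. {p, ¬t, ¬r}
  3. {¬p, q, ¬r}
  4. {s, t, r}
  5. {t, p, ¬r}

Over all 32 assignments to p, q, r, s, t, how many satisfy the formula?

12

Case analysis on r and t:
  r=1, t=1: remaining (p,q,s) ∈ {(1,1,0); (1,1,1)} — 2.
  r=1, t=0: remaining (p,q,s) ∈ {(1,1,0); (1,1,1)} — 2.
  r=0, t=1: remaining (p,q,s) ∈ {(0,0,1); (0,1,1); (1,0,1); (1,1,1)} — 4.
  r=0, t=0: remaining (p,q,s) ∈ {(0,0,1); (0,1,1); (1,0,1); (1,1,1)} — 4.
Total: 2 + 2 + 4 + 4 = 12.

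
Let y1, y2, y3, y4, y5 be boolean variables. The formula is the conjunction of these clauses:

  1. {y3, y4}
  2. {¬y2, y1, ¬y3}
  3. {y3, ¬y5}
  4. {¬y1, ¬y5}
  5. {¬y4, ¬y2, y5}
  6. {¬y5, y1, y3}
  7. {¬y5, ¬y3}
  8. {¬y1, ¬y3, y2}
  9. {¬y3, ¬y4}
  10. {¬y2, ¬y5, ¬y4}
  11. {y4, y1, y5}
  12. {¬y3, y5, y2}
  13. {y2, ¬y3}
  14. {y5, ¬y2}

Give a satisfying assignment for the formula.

y1=T, y2=F, y3=F, y4=T, y5=F

Check each clause:
  1. {y4, y3} — y4 is true.
  2. {¬y2, ¬y3, y1} — y1 is true.
  3. {y3, ¬y5} — ¬y5 is true.
  4. {¬y1, ¬y5} — ¬y5 is true.
  5. {¬y2, ¬y4, y5} — ¬y2 is true.
  6. {y3, y1, ¬y5} — y1 is true.
  7. {¬y3, ¬y5} — ¬y5 is true.
  8. {y2, ¬y1, ¬y3} — ¬y3 is true.
  9. {¬y4, ¬y3} — ¬y3 is true.
  10. {¬y4, ¬y2, ¬y5} — ¬y5 is true.
  11. {y1, y5, y4} — y1 is true.
  12. {y2, y5, ¬y3} — ¬y3 is true.
  13. {¬y3, y2} — ¬y3 is true.
  14. {¬y2, y5} — ¬y2 is true.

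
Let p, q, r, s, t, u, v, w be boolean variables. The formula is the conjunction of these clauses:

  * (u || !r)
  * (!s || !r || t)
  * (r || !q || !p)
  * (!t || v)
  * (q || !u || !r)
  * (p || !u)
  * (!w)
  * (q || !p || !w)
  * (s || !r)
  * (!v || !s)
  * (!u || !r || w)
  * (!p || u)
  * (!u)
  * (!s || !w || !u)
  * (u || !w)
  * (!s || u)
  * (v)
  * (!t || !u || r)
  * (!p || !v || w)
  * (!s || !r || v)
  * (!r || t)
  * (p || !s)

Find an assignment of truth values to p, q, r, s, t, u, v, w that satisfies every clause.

The clause (!w) is unit: w must be False.
The clause (!u) is unit: u must be False.
Unit propagation: (!r) forces r = False.
(!p) is a unit clause, so p = False.
(!s) is a unit clause, so s = False.
The clause (v) is unit: v must be True.
q, t are now unconstrained; take q = False, t = False.
Every clause has at least one true literal under this assignment.

p=0  q=0  r=0  s=0  t=0  u=0  v=1  w=0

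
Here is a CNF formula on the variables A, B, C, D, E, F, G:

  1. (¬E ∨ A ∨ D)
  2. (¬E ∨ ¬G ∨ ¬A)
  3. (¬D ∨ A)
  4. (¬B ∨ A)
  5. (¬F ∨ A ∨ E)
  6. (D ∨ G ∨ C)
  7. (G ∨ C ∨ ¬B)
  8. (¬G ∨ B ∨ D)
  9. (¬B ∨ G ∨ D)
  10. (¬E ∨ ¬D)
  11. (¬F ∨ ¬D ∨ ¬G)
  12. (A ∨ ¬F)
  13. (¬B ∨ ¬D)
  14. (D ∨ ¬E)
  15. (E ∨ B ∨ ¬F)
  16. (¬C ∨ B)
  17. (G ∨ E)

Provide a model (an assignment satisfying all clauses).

A = True, B = True, C = False, D = False, E = False, F = False, G = True

F occurs only negated in the remaining clauses — set F = False.
Try A = True.
The remaining clauses are satisfied by B = True, C = False, D = False, E = False, G = True.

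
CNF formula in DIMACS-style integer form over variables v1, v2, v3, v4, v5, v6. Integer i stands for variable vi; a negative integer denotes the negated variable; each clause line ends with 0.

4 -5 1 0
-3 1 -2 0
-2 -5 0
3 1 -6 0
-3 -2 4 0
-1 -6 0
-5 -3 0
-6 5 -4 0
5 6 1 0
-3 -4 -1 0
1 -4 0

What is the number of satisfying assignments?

8

The models are:
  v1=0 v2=0 v3=1 v4=0 v5=0 v6=1
  v1=1 v2=0 v3=0 v4=0 v5=0 v6=0
  v1=1 v2=0 v3=0 v4=0 v5=1 v6=0
  v1=1 v2=0 v3=0 v4=1 v5=0 v6=0
  v1=1 v2=0 v3=0 v4=1 v5=1 v6=0
  v1=1 v2=0 v3=1 v4=0 v5=0 v6=0
  v1=1 v2=1 v3=0 v4=0 v5=0 v6=0
  v1=1 v2=1 v3=0 v4=1 v5=0 v6=0
Count: 8.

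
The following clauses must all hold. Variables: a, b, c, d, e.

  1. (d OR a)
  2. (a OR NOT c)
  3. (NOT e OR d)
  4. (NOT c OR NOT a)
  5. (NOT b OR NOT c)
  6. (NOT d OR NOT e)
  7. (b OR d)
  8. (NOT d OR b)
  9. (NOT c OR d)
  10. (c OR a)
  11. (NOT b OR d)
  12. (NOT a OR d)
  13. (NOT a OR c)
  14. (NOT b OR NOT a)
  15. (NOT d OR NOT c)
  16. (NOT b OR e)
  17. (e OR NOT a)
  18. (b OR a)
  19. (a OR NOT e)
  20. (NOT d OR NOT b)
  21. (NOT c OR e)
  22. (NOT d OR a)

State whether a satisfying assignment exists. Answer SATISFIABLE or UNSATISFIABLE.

UNSATISFIABLE

a = True:
  propagation gives c=False; an empty clause results — contradiction.
a = False:
  propagation gives d=True; an empty clause results — contradiction.
Every branch closes, so no satisfying assignment exists.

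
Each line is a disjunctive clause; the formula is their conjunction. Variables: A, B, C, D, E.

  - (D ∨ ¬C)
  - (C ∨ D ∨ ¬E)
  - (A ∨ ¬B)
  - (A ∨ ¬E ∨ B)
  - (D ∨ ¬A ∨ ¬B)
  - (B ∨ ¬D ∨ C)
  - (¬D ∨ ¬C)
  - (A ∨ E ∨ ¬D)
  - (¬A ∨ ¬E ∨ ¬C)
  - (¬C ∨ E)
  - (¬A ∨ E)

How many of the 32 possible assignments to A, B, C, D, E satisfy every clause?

2

The models are:
  A=0 B=0 C=0 D=0 E=0
  A=1 B=1 C=0 D=1 E=1
Count: 2.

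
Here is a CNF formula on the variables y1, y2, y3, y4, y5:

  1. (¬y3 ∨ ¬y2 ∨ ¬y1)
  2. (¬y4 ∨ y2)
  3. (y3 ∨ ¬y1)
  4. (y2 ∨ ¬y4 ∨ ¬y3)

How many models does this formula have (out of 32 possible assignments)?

Split on y2, then y3.
  y2=1, y3=1: remaining (y1,y4,y5) ∈ {(0,0,0); (0,0,1); (0,1,0); (0,1,1)} — 4.
  y2=1, y3=0: remaining (y1,y4,y5) ∈ {(0,0,0); (0,0,1); (0,1,0); (0,1,1)} — 4.
  y2=0, y3=1: remaining (y1,y4,y5) ∈ {(0,0,0); (0,0,1); (1,0,0); (1,0,1)} — 4.
  y2=0, y3=0: remaining (y1,y4,y5) ∈ {(0,0,0); (0,0,1)} — 2.
Total: 4 + 4 + 4 + 2 = 14.

14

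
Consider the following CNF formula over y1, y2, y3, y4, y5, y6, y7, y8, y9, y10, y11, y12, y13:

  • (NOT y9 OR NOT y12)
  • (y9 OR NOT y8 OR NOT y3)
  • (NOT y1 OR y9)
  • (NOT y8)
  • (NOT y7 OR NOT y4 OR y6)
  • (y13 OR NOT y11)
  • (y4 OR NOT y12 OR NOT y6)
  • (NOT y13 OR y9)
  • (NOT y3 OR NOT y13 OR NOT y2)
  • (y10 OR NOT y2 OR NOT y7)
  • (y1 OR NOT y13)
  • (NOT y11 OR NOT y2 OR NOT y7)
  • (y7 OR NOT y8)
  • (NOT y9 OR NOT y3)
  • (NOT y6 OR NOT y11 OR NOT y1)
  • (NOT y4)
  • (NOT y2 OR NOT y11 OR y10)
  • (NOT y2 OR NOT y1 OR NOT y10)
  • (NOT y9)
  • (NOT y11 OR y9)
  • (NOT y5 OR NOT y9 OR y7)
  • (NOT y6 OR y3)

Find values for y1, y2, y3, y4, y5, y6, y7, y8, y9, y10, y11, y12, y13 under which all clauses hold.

y1 = F, y2 = F, y3 = T, y4 = F, y5 = F, y6 = T, y7 = F, y8 = F, y9 = F, y10 = F, y11 = F, y12 = F, y13 = F

(NOT y8) is a unit clause, so y8 = False.
(NOT y4) is a unit clause, so y4 = False.
The clause (NOT y9) is unit: y9 must be False.
Unit propagation: (NOT y1) forces y1 = False.
The clause (NOT y13) is unit: y13 must be False.
(NOT y11) is a unit clause, so y11 = False.
y2 occurs only negated in the remaining clauses — set y2 = False.
y3 occurs only positively in the remaining clauses — set y3 = True.
Branch on y6: take y6 = True.
  then y12 is forced to False.
y5, y7, y10 are now unconstrained; take y5 = False, y7 = False, y10 = False.
Every clause has at least one true literal under this assignment.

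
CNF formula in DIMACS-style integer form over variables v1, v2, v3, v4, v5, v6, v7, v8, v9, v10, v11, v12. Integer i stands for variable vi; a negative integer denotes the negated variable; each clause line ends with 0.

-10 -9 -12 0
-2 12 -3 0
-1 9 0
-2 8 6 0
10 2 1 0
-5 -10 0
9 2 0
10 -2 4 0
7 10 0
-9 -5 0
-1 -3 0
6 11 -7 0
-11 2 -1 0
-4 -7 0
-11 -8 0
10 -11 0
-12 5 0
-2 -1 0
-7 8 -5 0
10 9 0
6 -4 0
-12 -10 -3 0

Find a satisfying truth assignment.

v1=False, v2=True, v3=False, v4=False, v5=False, v6=True, v7=False, v8=False, v9=True, v10=True, v11=True, v12=False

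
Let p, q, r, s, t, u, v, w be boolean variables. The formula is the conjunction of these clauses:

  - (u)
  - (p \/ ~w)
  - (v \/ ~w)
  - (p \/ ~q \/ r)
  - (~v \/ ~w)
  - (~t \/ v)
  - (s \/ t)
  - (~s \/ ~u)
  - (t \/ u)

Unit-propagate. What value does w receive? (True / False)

(u) is a unit clause: u = True.
(~s \/ ~u): since u = True, the clause reduces to (~s). s = False.
In (t \/ s), s is now false; t must hold, so t = True.
From (~t \/ v) and t = True: v = True.
In (~v \/ ~w), ~v is now false; ~w must hold, so w = False.

False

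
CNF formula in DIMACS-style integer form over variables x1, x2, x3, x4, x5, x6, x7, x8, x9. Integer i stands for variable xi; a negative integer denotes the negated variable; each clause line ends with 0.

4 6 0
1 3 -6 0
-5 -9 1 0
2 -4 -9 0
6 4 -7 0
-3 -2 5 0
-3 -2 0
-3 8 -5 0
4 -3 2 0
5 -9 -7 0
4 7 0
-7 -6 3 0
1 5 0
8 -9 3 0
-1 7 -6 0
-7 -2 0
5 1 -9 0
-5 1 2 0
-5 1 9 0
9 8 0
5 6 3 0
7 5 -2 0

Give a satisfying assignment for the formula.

x1=T, x2=F, x3=F, x4=T, x5=T, x6=F, x7=F, x8=T, x9=F

Check each clause:
  1. {x4, x6} — x4 is true.
  2. {x3, ¬x6, x1} — x1 is true.
  3. {¬x9, ¬x5, x1} — x1 is true.
  4. {x2, ¬x4, ¬x9} — ¬x9 is true.
  5. {x6, x4, ¬x7} — ¬x7 is true.
  6. {¬x3, ¬x2, x5} — ¬x3 is true.
  7. {¬x3, ¬x2} — ¬x3 is true.
  8. {¬x5, x8, ¬x3} — x8 is true.
  9. {x2, x4, ¬x3} — x4 is true.
  10. {¬x7, ¬x9, x5} — ¬x7 is true.
  11. {x4, x7} — x4 is true.
  12. {x3, ¬x6, ¬x7} — ¬x7 is true.
  13. {x1, x5} — x1 is true.
  14. {x8, x3, ¬x9} — x8 is true.
  15. {x7, ¬x6, ¬x1} — ¬x6 is true.
  16. {¬x2, ¬x7} — ¬x7 is true.
  17. {x5, ¬x9, x1} — x1 is true.
  18. {x1, ¬x5, x2} — x1 is true.
  19. {x1, ¬x5, x9} — x1 is true.
  20. {x8, x9} — x8 is true.
  21. {x3, x6, x5} — x5 is true.
  22. {x5, ¬x2, x7} — x5 is true.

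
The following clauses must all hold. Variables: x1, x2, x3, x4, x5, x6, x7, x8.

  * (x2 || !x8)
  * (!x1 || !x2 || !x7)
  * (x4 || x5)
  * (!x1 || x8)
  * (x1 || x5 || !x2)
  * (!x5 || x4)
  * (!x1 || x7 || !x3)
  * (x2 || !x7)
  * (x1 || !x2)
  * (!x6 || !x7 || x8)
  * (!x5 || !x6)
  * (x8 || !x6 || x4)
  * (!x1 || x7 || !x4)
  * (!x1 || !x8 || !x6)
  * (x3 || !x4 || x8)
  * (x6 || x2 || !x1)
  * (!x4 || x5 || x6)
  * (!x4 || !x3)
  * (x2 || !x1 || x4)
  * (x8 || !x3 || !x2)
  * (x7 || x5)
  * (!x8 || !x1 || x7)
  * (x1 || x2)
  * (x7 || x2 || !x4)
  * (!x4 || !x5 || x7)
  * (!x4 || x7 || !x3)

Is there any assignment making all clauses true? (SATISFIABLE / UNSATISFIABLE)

UNSATISFIABLE

x1 = True:
  propagation gives x8=True, x2=True, x7=False; an empty clause results — contradiction.
x1 = False:
  propagation gives x2=False; an empty clause results — contradiction.
Every branch closes, so no satisfying assignment exists.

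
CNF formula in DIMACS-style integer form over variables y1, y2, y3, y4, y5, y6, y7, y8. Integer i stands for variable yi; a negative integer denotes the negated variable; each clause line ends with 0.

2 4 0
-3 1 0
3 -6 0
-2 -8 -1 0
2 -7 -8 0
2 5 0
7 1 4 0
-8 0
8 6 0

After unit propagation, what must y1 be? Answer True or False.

True

(¬y8) is a unit clause: y8 = False.
From (y8 ∨ y6) and y8 = False: y6 = True.
From (y3 ∨ ¬y6) and y6 = True: y3 = True.
(y1 ∨ ¬y3): since y3 = True, the clause reduces to (y1). y1 = True.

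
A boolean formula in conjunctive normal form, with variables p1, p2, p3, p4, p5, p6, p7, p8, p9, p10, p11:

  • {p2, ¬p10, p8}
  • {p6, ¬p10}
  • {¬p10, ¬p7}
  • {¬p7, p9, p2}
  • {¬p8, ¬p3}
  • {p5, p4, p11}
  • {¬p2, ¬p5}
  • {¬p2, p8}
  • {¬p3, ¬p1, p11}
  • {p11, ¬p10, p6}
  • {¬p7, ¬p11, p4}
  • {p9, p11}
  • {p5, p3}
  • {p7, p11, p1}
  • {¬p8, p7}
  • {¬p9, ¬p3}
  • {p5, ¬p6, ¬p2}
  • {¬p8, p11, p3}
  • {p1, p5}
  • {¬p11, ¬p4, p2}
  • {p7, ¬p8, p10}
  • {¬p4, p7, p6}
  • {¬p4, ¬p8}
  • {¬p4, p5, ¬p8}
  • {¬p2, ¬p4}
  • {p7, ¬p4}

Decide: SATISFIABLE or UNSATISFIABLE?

Set p1 = False and propagate.
  then p5 is forced to True.
  then p2 is forced to False.
Branch on p3: take p3 = True.
  then p8 is forced to False.
  then p10 is forced to False.
  then p9 is forced to False.
  then p7 is forced to False.
  then p11 is forced to True.
  then p4 is forced to False.
p6 is now unconstrained; take p6 = False.
Every clause has at least one true literal under this assignment.
So p1=False  p2=False  p3=True  p4=False  p5=True  p6=False  p7=False  p8=False  p9=False  p10=False  p11=True is a satisfying assignment.

SATISFIABLE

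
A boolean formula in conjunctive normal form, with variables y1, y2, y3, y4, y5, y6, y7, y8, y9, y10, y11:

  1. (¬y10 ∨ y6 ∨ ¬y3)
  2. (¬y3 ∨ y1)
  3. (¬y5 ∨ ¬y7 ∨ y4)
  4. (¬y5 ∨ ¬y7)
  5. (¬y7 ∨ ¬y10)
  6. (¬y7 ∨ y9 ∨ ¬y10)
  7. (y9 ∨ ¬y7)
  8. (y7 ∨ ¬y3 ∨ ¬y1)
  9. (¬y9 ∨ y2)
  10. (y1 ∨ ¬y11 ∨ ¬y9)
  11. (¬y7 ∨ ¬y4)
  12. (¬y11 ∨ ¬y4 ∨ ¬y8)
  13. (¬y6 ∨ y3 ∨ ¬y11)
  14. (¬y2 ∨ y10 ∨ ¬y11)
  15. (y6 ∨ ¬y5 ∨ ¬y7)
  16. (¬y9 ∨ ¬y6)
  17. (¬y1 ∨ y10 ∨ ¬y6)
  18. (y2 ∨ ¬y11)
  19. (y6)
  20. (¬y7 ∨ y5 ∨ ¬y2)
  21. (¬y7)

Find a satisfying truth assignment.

y1=False, y2=True, y3=False, y4=True, y5=False, y6=True, y7=False, y8=True, y9=False, y10=False, y11=False

Check each clause:
  1. (¬y10 ∨ ¬y3 ∨ y6) — ¬y3 is true.
  2. (y1 ∨ ¬y3) — ¬y3 is true.
  3. (¬y7 ∨ y4 ∨ ¬y5) — ¬y7 is true.
  4. (¬y7 ∨ ¬y5) — ¬y7 is true.
  5. (¬y7 ∨ ¬y10) — ¬y7 is true.
  6. (y9 ∨ ¬y7 ∨ ¬y10) — ¬y7 is true.
  7. (y9 ∨ ¬y7) — ¬y7 is true.
  8. (y7 ∨ ¬y1 ∨ ¬y3) — ¬y3 is true.
  9. (y2 ∨ ¬y9) — y2 is true.
  10. (y1 ∨ ¬y9 ∨ ¬y11) — ¬y11 is true.
  11. (¬y4 ∨ ¬y7) — ¬y7 is true.
  12. (¬y11 ∨ ¬y8 ∨ ¬y4) — ¬y11 is true.
  13. (¬y11 ∨ y3 ∨ ¬y6) — ¬y11 is true.
  14. (¬y2 ∨ ¬y11 ∨ y10) — ¬y11 is true.
  15. (¬y5 ∨ ¬y7 ∨ y6) — ¬y7 is true.
  16. (¬y9 ∨ ¬y6) — ¬y9 is true.
  17. (¬y1 ∨ y10 ∨ ¬y6) — ¬y1 is true.
  18. (¬y11 ∨ y2) — y2 is true.
  19. (y6) — y6 is true.
  20. (y5 ∨ ¬y7 ∨ ¬y2) — ¬y7 is true.
  21. (¬y7) — ¬y7 is true.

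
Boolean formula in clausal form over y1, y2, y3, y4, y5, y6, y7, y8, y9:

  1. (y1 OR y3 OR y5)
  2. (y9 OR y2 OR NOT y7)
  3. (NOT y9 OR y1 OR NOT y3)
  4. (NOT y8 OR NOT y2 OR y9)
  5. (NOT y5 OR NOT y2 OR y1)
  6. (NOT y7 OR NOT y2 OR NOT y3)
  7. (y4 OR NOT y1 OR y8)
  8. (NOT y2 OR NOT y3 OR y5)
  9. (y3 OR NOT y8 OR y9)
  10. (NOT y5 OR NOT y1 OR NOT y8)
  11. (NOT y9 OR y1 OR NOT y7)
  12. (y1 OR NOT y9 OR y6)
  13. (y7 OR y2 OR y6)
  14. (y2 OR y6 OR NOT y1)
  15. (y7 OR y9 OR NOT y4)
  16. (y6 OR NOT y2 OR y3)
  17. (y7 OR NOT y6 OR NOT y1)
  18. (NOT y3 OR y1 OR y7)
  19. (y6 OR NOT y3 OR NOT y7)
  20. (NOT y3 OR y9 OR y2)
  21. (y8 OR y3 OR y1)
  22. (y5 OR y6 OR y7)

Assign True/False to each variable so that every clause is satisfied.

y1=1, y2=0, y3=1, y4=1, y5=0, y6=1, y7=1, y8=0, y9=1

Branch on y1: take y1 = True.
The remaining clauses are satisfied by y2 = False, y3 = True, y4 = True, y5 = False, y6 = True, y7 = True, y8 = False, y9 = True.
Check each clause:
  1. (y1 OR y3 OR y5) — y1 is true.
  2. (NOT y7 OR y9 OR y2) — y9 is true.
  3. (y1 OR NOT y3 OR NOT y9) — y1 is true.
  4. (NOT y2 OR y9 OR NOT y8) — NOT y8 is true.
  5. (NOT y5 OR y1 OR NOT y2) — y1 is true.
  6. (NOT y2 OR NOT y7 OR NOT y3) — NOT y2 is true.
  7. (y4 OR y8 OR NOT y1) — y4 is true.
  8. (y5 OR NOT y2 OR NOT y3) — NOT y2 is true.
  9. (y9 OR y3 OR NOT y8) — NOT y8 is true.
  10. (NOT y1 OR NOT y8 OR NOT y5) — NOT y8 is true.
  11. (NOT y7 OR y1 OR NOT y9) — y1 is true.
  12. (NOT y9 OR y1 OR y6) — y1 is true.
  13. (y2 OR y6 OR y7) — y6 is true.
  14. (y2 OR y6 OR NOT y1) — y6 is true.
  15. (NOT y4 OR y9 OR y7) — y9 is true.
  16. (NOT y2 OR y6 OR y3) — y3 is true.
  17. (y7 OR NOT y1 OR NOT y6) — y7 is true.
  18. (y1 OR y7 OR NOT y3) — y1 is true.
  19. (NOT y7 OR NOT y3 OR y6) — y6 is true.
  20. (NOT y3 OR y9 OR y2) — y9 is true.
  21. (y8 OR y1 OR y3) — y1 is true.
  22. (y7 OR y5 OR y6) — y6 is true.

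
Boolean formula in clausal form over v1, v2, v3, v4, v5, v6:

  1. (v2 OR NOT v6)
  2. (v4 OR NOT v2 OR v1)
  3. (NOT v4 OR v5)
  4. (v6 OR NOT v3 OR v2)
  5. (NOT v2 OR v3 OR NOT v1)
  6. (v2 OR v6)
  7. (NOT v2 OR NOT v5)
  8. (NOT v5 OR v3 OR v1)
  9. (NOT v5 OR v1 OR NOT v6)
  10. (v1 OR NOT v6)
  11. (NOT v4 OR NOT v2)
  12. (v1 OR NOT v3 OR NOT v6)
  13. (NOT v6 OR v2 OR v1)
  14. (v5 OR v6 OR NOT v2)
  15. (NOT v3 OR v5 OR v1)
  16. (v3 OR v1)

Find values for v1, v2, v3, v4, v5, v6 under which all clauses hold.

v1=True, v2=True, v3=True, v4=False, v5=False, v6=True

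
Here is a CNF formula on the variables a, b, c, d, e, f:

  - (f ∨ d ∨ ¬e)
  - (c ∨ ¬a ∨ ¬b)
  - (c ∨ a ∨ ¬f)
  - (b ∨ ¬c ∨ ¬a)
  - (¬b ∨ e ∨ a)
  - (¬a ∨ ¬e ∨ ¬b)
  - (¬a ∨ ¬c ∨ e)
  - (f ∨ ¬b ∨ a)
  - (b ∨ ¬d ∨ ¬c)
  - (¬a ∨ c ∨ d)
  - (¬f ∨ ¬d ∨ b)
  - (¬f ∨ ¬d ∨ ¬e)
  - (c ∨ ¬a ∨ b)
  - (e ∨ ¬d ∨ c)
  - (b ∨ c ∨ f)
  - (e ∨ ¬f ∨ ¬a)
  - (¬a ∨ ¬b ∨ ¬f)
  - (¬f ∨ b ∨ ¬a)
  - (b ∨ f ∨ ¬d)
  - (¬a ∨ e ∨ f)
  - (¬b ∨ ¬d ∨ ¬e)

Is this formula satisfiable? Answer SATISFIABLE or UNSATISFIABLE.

SATISFIABLE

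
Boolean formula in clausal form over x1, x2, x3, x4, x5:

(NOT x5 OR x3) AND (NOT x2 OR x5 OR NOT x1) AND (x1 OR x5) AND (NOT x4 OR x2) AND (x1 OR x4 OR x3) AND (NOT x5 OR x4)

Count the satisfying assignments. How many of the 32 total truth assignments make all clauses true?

The models are:
  x1=F x2=T x3=T x4=T x5=T
  x1=T x2=F x3=F x4=F x5=F
  x1=T x2=F x3=T x4=F x5=F
  x1=T x2=T x3=T x4=T x5=T
That's 4 in total.

4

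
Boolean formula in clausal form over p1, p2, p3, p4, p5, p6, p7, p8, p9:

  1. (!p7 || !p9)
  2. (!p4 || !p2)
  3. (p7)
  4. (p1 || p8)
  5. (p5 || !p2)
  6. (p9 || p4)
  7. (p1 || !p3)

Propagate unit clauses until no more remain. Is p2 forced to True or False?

(p7) is a unit clause: p7 = True.
(!p9 || !p7): since p7 = True, the clause reduces to (!p9). p9 = False.
In (p9 || p4), p9 is now false; p4 must hold, so p4 = True.
(!p2 || !p4): since p4 = True, the clause reduces to (!p2). p2 = False.

False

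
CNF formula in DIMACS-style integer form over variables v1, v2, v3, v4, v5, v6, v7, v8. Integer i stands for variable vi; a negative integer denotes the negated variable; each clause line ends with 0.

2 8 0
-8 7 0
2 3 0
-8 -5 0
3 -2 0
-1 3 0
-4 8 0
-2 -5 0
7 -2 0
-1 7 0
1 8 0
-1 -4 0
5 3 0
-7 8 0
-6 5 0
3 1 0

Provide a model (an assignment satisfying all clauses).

v1 = 0, v2 = 1, v3 = 1, v4 = 0, v5 = 0, v6 = 0, v7 = 1, v8 = 1

v3 occurs only positively in the remaining clauses — set v3 = True.
v4 occurs only negated in the remaining clauses — set v4 = False.
Try v1 = False.
  then v8 is forced to True.
  then v7 is forced to True.
  then v5 is forced to False.
  then v6 is forced to False.
v2 is now unconstrained; take v2 = True.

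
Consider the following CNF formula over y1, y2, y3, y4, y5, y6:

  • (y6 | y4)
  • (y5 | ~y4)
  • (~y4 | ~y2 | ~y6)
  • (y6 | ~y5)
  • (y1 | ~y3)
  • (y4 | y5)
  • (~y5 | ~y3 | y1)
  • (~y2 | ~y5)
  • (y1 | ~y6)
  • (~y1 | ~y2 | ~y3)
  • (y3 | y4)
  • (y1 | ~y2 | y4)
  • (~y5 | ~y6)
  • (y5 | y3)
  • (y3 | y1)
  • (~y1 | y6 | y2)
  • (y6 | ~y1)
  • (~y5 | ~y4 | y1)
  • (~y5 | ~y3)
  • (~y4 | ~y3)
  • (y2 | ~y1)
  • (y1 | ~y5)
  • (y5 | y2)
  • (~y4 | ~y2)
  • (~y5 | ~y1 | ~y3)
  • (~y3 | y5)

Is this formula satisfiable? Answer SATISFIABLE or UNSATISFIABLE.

y5 = True:
  propagation gives y6=True; an empty clause results — contradiction.
y5 = False:
  propagation gives y4=False; an empty clause results — contradiction.
Every branch closes, so no satisfying assignment exists.

UNSATISFIABLE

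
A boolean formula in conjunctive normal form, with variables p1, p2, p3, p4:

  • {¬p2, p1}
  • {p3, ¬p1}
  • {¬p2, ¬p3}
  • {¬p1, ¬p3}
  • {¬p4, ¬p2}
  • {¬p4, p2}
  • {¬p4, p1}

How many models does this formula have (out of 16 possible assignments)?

Satisfying assignments:
  p1=0 p2=0 p3=0 p4=0
  p1=0 p2=0 p3=1 p4=0
Count: 2.

2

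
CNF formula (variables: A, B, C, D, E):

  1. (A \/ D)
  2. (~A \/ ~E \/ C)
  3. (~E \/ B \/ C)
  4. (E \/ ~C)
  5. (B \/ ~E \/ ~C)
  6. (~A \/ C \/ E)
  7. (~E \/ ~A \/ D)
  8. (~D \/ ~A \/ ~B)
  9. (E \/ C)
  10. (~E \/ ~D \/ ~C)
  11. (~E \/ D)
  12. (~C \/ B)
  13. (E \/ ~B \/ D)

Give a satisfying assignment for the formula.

Try A = False.
  then D is forced to True.
Try B = True.
The remaining clauses are satisfied by C = False, E = True.

A=False, B=True, C=False, D=True, E=True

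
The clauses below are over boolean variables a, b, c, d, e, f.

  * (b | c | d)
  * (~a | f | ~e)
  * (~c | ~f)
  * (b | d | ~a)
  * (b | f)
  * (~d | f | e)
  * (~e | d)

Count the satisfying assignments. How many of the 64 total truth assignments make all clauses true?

Case analysis on d and f:
  d=T, f=T: forces c=F; a, b, e free → 2^3 = 8.
  d=T, f=F: remaining (a,b,c,e) ∈ {(F,T,F,T); (F,T,T,T)} — 2.
  d=F, f=T: remaining (a,b,c,e) ∈ {(F,T,F,F); (T,T,F,F)} — 2.
  d=F, f=F: remaining (a,b,c,e) ∈ {(F,T,F,F); (F,T,T,F); (T,T,F,F); (T,T,T,F)} — 4.
Total: 8 + 2 + 2 + 4 = 16.

16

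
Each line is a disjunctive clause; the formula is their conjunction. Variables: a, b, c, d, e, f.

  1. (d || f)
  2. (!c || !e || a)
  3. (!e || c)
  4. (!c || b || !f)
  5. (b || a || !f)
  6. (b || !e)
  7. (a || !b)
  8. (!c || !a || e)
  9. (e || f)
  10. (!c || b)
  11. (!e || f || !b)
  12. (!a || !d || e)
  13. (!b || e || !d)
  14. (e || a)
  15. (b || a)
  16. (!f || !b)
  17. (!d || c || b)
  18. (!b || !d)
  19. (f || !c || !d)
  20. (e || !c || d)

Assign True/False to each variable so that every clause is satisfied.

a=T, b=F, c=F, d=F, e=F, f=T

Set a = True and propagate.
Branch on b: take b = False.
  then e is forced to False.
  then c is forced to False.
  then f is forced to True.
  then d is forced to False.
Check each clause:
  1. (d || f) — f is true.
  2. (a || !c || !e) — a is true.
  3. (c || !e) — !e is true.
  4. (!f || b || !c) — !c is true.
  5. (!f || b || a) — a is true.
  6. (!e || b) — !e is true.
  7. (a || !b) — a is true.
  8. (!a || e || !c) — !c is true.
  9. (f || e) — f is true.
  10. (b || !c) — !c is true.
  11. (!e || f || !b) — !e is true.
  12. (e || !a || !d) — !d is true.
  13. (e || !d || !b) — !d is true.
  14. (e || a) — a is true.
  15. (a || b) — a is true.
  16. (!f || !b) — !b is true.
  17. (!d || c || b) — !d is true.
  18. (!d || !b) — !d is true.
  19. (!c || !d || f) — !d is true.
  20. (!c || e || d) — !c is true.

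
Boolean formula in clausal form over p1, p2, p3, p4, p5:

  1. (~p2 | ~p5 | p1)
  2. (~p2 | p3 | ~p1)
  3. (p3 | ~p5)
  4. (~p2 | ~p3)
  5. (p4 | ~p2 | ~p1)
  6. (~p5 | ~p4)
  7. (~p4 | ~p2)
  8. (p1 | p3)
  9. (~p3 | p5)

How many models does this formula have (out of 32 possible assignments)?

4

The models are:
  p1=0 p2=0 p3=1 p4=0 p5=1
  p1=1 p2=0 p3=0 p4=0 p5=0
  p1=1 p2=0 p3=0 p4=1 p5=0
  p1=1 p2=0 p3=1 p4=0 p5=1
That's 4 in total.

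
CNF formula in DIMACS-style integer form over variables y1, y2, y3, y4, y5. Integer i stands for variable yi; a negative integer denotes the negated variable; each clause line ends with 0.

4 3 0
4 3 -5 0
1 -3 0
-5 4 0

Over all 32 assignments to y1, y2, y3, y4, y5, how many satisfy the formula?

14

Case analysis on y3 and y4:
  y3=1, y4=1: remaining (y1,y2,y5) ∈ {(1,0,0); (1,0,1); (1,1,0); (1,1,1)} — 4.
  y3=1, y4=0: remaining (y1,y2,y5) ∈ {(1,0,0); (1,1,0)} — 2.
  y3=0, y4=1: y1, y2, y5 free → 2^3 = 8.
  y3=0, y4=0: a clause becomes empty — 0.
Total: 4 + 2 + 8 + 0 = 14.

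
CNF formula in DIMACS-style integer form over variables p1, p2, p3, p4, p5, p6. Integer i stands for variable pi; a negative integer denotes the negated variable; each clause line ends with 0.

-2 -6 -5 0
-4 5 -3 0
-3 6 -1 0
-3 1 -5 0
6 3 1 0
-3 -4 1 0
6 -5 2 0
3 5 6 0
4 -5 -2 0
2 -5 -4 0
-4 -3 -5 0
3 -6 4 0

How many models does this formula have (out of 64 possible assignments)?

12

Case analysis on p3 and p5:
  p3=1, p5=1: remaining (p1,p2,p4,p6) ∈ {(1,0,0,1)} — 1.
  p3=1, p5=0: p2 free; 3 ways for (p1,p4,p6) × 2^1 = 6.
  p3=0, p5=1: remaining (p1,p2,p4,p6) ∈ {(1,1,1,0)} — 1.
  p3=0, p5=0: remaining (p1,p2,p4,p6) ∈ {(0,0,1,1); (0,1,1,1); (1,0,1,1); (1,1,1,1)} — 4.
Total: 1 + 6 + 1 + 4 = 12.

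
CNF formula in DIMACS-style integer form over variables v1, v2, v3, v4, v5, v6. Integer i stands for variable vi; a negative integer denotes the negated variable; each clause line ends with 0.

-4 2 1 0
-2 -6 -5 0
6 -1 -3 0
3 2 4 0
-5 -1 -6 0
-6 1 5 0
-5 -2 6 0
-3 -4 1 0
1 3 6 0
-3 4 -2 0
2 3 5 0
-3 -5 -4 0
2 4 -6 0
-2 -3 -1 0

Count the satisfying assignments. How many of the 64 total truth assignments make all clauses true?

Split on v2, then v3.
  v2=T, v3=T: a clause becomes empty — 0.
  v2=T, v3=F: remaining (v1,v4,v5,v6) ∈ {(T,F,F,F); (T,F,F,T); (T,T,F,F); (T,T,F,T)} — 4.
  v2=F, v3=T: remaining (v1,v4,v5,v6) ∈ {(F,F,F,F); (F,F,T,F); (T,T,F,T)} — 3.
  v2=F, v3=F: remaining (v1,v4,v5,v6) ∈ {(T,T,T,F)} — 1.
Total: 0 + 4 + 3 + 1 = 8.

8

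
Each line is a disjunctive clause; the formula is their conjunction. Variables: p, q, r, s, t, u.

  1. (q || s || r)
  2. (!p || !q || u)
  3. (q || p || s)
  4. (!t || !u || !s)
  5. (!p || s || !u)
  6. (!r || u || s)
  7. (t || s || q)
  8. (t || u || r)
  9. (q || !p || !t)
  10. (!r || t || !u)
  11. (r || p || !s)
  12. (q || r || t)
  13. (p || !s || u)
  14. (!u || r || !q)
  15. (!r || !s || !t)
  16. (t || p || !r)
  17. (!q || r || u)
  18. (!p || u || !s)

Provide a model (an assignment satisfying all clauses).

p = F, q = T, r = T, s = F, t = T, u = T

Try p = False.
Branch on q: take q = True.
Set r = True and propagate.
  then t is forced to True.
  then s is forced to False.
  then u is forced to True.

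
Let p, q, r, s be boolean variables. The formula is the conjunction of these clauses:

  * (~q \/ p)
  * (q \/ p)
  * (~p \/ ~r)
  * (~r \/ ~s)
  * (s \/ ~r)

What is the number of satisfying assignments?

The models are:
  p=T q=F r=F s=F
  p=T q=F r=F s=T
  p=T q=T r=F s=F
  p=T q=T r=F s=T
That's 4 in total.

4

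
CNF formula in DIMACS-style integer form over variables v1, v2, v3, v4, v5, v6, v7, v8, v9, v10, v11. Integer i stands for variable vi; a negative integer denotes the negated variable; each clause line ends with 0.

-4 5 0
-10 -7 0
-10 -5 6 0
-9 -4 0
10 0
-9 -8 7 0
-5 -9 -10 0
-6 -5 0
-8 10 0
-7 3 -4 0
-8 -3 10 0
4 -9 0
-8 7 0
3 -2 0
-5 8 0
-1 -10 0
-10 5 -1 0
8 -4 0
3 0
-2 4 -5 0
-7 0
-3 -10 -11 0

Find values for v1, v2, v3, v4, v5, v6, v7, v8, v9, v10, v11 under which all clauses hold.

The clause (v10) is unit: v10 must be True.
(!v7) is a unit clause, so v7 = False.
The clause (!v8) is unit: v8 must be False.
The clause (!v5) is unit: v5 must be False.
Unit propagation: (!v4) forces v4 = False.
The clause (!v9) is unit: v9 must be False.
The clause (!v1) is unit: v1 must be False.
The clause (v3) is unit: v3 must be True.
The clause (!v11) is unit: v11 must be False.
v2, v6 are now unconstrained; take v2 = False, v6 = False.
Every clause has at least one true literal under this assignment.

v1=F, v2=F, v3=T, v4=F, v5=F, v6=F, v7=F, v8=F, v9=F, v10=T, v11=F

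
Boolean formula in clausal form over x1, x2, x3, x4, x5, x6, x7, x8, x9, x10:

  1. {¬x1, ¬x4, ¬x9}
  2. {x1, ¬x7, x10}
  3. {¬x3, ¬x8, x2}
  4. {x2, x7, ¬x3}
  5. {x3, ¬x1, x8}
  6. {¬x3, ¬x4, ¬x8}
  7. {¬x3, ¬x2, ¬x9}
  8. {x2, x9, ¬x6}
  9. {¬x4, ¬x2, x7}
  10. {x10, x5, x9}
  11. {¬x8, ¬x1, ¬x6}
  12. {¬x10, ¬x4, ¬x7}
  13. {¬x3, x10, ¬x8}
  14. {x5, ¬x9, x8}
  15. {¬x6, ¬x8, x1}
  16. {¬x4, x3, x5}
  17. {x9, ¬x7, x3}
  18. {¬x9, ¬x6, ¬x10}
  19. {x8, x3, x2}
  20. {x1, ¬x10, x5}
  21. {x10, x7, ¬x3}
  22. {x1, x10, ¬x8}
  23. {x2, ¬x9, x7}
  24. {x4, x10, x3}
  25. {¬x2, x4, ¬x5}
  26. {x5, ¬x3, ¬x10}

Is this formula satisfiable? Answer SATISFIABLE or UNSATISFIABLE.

SATISFIABLE

x6 occurs only negated in the remaining clauses — set x6 = False.
Set x1 = True and propagate.
Try x2 = False.
Try x3 = True.
  then x8 is forced to False.
  then x7 is forced to True.
The remaining clauses are satisfied by x4 = False, x5 = True, x9 = False, x10 = False.
So x1 = True  x2 = False  x3 = True  x4 = False  x5 = True  x6 = False  x7 = True  x8 = False  x9 = False  x10 = False is a satisfying assignment.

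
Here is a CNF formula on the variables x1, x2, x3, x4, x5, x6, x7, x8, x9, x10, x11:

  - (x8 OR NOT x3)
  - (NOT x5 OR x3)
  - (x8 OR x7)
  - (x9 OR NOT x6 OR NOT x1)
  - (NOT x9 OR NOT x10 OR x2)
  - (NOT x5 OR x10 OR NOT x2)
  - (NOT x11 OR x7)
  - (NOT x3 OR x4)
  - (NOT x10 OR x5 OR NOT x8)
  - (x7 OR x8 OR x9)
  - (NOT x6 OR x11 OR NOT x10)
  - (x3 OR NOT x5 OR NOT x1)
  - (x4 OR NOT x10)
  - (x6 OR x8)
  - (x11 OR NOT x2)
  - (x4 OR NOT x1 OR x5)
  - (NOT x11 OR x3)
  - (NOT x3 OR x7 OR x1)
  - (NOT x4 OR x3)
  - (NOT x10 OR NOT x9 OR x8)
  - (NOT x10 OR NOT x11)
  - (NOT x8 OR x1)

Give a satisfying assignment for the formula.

Pure literal: x7 appears only positively; assign x7 = True.
Branch on x1: take x1 = True.
Branch on x2: take x2 = False.
Set x3 = True and propagate.
  then x8 is forced to True.
  then x4 is forced to True.
The remaining clauses are satisfied by x5 = True, x6 = True, x9 = True, x10 = False, x11 = False.

x1=T, x2=F, x3=T, x4=T, x5=T, x6=T, x7=T, x8=T, x9=T, x10=F, x11=F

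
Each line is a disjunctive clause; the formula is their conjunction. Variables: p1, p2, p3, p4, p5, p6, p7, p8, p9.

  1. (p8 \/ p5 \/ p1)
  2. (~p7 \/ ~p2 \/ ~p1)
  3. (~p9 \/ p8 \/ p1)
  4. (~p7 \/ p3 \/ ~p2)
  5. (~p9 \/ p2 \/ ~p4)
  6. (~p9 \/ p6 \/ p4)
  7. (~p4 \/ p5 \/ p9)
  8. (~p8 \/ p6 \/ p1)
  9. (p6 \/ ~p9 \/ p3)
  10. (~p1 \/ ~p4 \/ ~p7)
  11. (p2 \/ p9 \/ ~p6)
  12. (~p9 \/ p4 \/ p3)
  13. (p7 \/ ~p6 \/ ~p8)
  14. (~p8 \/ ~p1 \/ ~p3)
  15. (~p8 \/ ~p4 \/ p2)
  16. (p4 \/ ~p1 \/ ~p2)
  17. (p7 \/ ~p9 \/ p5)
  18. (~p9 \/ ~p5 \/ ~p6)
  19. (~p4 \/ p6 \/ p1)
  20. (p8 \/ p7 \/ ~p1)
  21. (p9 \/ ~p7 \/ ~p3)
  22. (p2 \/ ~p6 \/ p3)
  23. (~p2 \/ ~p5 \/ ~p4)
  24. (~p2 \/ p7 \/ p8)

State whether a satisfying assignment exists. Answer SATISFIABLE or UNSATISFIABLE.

SATISFIABLE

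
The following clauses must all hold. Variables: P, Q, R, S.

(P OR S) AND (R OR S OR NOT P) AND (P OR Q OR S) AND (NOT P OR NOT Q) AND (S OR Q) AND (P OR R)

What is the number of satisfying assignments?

4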